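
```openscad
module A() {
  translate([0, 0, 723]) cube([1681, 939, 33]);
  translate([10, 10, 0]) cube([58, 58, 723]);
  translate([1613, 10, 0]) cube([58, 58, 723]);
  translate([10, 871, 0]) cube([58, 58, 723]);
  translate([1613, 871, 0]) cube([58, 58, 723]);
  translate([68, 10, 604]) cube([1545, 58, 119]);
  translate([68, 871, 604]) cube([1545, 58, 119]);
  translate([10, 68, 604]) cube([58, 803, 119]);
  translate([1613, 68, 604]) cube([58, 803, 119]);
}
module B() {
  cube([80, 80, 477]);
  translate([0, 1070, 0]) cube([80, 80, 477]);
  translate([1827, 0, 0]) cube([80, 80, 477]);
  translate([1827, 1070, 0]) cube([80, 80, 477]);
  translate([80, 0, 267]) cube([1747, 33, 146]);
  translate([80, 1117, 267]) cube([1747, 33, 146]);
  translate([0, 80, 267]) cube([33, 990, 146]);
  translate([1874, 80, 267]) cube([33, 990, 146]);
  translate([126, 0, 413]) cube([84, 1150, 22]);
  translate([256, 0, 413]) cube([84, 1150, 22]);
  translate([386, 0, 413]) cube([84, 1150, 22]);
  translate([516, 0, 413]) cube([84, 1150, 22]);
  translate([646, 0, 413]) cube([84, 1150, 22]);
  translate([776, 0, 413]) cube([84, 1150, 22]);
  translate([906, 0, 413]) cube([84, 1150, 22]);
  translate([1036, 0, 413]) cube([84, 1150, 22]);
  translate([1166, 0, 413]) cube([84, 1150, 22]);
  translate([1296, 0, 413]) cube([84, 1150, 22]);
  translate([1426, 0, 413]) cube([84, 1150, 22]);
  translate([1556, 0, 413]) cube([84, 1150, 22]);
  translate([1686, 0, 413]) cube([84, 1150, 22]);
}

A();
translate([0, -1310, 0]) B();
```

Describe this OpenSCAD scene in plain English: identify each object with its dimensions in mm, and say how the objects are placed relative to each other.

A is a table: top 1681 mm (x) × 939 mm (y), 33 mm thick, upper face at z = 756 mm, on four 58×58 mm square legs, each inset 10 mm from the nearest pair of top edges, running from z = 0 to the bottom of the top. Four apron rails, 58 mm thick and 119 mm tall, run between adjacent legs with their top edges flush with the underside of the top and their outer faces flush with the legs' outer faces.

B is a bed frame 1907 mm long (x) by 1150 mm wide (y). Four 80×80 mm corner posts, 477 mm tall, at the corners of the footprint. Four rails of 33 mm thickness and 146 mm height run between adjacent posts with their undersides at z = 267 mm, their outer faces flush with the outside of the frame (the two x-running rails run between the posts' inner faces; the two y-running rails run between the posts' inner faces). 13 slats, each 84 mm wide (x) and 22 mm thick, lie across the top of the two x-running rails, running the full 1150 mm width of the frame in y; the slats are evenly spaced along x between the inner faces of the end posts with equal gaps (rounded down to the nearest mm) at the −x end and between each pair — any rounding remainder accumulates at the +x end.

The bed frame is on the floor beside the table on its −y side.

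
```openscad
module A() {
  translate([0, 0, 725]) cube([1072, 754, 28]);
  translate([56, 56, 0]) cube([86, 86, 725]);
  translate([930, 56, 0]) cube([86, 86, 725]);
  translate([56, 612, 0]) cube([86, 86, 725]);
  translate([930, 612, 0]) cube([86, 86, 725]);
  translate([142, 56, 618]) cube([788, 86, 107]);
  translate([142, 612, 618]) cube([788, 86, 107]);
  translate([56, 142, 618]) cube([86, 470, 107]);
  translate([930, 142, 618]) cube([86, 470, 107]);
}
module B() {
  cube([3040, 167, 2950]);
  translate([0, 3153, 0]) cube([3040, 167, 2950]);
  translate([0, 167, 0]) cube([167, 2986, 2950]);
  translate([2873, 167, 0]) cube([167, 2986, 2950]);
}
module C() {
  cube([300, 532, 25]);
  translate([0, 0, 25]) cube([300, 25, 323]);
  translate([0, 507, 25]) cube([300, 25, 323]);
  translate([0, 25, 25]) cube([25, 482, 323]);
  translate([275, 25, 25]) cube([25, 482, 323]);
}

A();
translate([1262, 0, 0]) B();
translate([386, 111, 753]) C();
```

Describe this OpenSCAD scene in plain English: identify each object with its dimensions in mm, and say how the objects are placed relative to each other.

A is a table with a 1072×754 mm rectangular top, 28 mm thick, top surface at z = 753 mm, supported by four 86×86 mm square legs, each inset 56 mm from the nearest pair of top edges, running from the floor. Four apron rails, 86 mm thick and 107 mm tall, run between adjacent legs with their top edges flush with the underside of the top and their outer faces flush with the legs' outer faces.

B is the wall frame of a small rectangular building: four walls, each 2950 mm tall and 167 mm thick, enclosing a footprint 3040 mm (x) by 3320 mm (y) outside-to-outside, with no floor or roof. The front and back walls (the −y and +y sides) span the full width; the two side walls fit between them.

C is an open-topped rectangular box: outside dimensions 300×532×348 mm, with a uniform wall and base thickness of 25 mm. The base is a full 300×532 slab on the floor; four walls sit on top of the base. The front and back walls (the −y and +y sides) span the full width; the two side walls fit between them.

The house frame is on the floor beside the table on its +x side. The open box is on top of the table, centred.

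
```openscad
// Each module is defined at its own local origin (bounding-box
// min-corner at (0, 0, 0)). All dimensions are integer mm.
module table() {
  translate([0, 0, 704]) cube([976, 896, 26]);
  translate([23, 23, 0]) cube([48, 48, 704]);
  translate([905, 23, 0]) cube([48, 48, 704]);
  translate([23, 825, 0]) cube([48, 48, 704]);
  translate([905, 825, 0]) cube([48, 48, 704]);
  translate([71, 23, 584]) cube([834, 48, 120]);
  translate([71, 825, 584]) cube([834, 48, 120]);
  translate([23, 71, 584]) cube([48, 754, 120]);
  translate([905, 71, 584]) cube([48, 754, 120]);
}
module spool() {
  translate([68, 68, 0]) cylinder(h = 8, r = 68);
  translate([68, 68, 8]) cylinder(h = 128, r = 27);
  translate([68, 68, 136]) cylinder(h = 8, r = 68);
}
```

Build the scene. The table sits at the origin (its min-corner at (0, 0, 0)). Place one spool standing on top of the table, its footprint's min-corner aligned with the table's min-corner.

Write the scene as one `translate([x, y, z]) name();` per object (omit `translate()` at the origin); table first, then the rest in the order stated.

table();
translate([0, 0, 730]) spool();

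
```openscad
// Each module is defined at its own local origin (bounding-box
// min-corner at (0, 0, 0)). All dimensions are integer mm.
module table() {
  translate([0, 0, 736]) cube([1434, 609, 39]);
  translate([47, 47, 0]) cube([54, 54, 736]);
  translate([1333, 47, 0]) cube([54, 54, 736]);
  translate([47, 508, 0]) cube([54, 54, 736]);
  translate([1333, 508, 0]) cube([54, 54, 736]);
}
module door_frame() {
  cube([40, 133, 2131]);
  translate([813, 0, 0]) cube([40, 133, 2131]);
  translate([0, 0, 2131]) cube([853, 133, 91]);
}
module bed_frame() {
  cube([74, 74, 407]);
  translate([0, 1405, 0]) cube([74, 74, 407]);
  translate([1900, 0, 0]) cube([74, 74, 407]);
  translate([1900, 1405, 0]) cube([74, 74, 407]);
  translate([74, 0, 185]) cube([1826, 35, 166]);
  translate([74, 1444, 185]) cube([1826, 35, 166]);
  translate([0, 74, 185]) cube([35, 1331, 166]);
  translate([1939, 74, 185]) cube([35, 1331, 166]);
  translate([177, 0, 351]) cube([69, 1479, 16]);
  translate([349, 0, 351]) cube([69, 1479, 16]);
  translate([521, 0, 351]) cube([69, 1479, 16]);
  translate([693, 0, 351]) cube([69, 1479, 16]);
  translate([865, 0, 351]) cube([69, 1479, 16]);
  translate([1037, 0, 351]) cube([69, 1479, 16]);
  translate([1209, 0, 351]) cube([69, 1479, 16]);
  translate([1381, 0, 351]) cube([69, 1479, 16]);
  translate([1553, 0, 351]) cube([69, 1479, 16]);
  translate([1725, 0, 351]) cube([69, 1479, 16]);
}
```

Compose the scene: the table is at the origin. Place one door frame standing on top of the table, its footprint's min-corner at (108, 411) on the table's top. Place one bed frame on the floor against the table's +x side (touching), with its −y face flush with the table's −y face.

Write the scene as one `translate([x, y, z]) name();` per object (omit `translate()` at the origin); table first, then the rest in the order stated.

table();
translate([108, 411, 775]) door_frame();
translate([1434, 0, 0]) bed_frame();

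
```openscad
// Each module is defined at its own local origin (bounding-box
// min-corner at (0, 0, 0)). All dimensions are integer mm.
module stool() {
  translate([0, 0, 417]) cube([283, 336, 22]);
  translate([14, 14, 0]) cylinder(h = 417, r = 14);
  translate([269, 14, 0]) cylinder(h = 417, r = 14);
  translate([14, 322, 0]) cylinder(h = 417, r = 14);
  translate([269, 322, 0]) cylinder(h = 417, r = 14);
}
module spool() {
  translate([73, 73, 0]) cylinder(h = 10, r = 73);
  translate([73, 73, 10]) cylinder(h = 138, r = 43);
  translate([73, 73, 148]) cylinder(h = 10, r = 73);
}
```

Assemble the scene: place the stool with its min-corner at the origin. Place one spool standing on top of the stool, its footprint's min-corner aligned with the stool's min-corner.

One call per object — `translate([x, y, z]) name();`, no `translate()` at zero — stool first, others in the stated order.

stool();
translate([0, 0, 439]) spool();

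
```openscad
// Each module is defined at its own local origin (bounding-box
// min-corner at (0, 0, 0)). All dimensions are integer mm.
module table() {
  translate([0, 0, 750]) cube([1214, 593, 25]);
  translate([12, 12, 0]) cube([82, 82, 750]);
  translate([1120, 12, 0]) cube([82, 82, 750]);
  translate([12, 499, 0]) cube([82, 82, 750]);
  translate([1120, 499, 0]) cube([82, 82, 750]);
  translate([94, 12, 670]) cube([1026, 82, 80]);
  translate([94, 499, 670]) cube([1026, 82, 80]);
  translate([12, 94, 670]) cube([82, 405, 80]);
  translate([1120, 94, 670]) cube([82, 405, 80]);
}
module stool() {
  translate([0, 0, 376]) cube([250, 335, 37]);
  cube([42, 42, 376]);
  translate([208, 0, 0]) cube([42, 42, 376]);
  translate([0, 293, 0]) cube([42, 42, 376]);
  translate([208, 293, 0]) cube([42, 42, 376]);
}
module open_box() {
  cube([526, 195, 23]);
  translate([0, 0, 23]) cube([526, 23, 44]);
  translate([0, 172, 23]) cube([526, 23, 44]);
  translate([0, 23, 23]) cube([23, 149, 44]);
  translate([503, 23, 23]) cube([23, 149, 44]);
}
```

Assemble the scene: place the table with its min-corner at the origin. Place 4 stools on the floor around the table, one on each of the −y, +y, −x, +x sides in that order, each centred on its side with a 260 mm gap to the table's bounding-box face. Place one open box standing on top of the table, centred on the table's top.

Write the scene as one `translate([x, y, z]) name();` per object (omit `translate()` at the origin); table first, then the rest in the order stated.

table();
translate([482, -595, 0]) stool();
translate([482, 853, 0]) stool();
translate([-510, 129, 0]) stool();
translate([1474, 129, 0]) stool();
translate([344, 199, 775]) open_box();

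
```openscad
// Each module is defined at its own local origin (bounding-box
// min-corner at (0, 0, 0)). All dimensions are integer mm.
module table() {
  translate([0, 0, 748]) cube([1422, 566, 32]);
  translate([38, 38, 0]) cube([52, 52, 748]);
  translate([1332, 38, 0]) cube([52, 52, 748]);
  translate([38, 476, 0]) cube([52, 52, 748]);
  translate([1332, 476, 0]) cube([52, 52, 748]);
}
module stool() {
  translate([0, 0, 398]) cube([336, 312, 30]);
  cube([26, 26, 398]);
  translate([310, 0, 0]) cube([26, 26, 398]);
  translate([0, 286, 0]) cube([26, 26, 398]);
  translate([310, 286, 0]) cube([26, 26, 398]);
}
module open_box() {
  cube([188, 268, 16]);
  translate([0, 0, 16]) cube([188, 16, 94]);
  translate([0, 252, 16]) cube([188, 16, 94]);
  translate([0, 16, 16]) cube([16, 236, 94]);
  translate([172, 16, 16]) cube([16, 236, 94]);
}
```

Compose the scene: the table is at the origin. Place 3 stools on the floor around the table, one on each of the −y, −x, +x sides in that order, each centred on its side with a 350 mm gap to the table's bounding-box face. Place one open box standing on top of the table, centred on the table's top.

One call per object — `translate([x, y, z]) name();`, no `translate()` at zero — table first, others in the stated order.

table();
translate([543, -662, 0]) stool();
translate([-686, 127, 0]) stool();
translate([1772, 127, 0]) stool();
translate([617, 149, 780]) open_box();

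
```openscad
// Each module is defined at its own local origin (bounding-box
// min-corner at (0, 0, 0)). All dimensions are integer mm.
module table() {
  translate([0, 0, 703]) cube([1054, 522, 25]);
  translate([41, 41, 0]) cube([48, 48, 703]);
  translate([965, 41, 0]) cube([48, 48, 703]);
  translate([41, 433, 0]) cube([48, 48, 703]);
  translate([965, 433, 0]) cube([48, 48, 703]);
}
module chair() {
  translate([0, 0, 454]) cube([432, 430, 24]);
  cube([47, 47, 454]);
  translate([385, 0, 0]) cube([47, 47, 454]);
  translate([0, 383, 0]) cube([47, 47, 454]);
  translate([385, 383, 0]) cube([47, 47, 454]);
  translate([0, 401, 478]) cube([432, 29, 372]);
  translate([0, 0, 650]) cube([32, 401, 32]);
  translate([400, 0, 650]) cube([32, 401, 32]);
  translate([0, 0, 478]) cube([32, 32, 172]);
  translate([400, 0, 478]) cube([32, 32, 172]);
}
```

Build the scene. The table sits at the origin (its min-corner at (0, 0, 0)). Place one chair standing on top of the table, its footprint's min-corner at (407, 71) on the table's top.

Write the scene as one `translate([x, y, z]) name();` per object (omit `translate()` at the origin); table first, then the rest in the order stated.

table();
translate([407, 71, 728]) chair();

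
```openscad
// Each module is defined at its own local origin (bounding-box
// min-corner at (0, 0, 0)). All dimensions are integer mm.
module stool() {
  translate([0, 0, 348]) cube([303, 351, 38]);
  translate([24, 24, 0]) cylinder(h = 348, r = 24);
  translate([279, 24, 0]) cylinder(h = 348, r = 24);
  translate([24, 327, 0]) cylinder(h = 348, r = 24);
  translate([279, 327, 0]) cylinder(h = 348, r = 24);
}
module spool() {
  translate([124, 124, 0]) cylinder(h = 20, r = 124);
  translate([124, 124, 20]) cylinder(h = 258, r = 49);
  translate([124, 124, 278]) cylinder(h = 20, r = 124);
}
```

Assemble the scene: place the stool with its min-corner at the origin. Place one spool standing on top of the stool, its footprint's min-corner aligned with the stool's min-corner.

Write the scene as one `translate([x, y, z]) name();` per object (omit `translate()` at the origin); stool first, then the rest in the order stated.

stool();
translate([0, 0, 386]) spool();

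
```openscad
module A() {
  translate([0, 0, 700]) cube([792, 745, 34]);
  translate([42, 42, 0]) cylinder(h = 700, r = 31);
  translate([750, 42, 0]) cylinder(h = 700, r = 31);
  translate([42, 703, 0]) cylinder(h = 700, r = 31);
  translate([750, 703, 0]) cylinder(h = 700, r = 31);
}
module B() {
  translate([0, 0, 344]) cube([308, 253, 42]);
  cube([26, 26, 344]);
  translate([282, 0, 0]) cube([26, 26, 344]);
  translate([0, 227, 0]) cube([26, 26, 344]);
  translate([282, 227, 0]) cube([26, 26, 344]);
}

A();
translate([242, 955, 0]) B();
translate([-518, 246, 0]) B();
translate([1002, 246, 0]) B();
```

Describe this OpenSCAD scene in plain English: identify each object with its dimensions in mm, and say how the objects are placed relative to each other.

A is a table with a 792×745 mm rectangular top, 34 mm thick, top surface at z = 734 mm, supported by four round legs of 62 mm diameter, each leg's bounding box inset 11 mm from the nearest pair of top edges, running from the floor.

B is a four-legged stool. The seat is 308×253 mm, 42 mm thick, top at z = 386 mm. It stands on four square legs, each 26×26 mm in cross-section, from z = 0 to the seat underside, each flush with a corner of the seat.

Three stools sit around the table at the +y, −x, +x sides.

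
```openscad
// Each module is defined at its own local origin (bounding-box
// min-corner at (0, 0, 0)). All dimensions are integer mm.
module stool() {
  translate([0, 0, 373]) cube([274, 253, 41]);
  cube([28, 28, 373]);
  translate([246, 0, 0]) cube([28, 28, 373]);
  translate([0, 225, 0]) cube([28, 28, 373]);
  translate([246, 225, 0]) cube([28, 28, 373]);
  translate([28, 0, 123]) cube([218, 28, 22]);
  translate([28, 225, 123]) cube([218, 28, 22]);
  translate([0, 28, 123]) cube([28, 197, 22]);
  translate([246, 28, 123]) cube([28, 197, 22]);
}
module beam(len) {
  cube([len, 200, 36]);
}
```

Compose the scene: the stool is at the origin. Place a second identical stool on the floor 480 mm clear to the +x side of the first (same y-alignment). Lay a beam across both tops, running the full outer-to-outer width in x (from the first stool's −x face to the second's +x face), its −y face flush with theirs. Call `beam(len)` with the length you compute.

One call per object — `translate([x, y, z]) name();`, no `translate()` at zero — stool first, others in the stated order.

stool();
translate([754, 0, 0]) stool();
translate([0, 0, 414]) beam(1028);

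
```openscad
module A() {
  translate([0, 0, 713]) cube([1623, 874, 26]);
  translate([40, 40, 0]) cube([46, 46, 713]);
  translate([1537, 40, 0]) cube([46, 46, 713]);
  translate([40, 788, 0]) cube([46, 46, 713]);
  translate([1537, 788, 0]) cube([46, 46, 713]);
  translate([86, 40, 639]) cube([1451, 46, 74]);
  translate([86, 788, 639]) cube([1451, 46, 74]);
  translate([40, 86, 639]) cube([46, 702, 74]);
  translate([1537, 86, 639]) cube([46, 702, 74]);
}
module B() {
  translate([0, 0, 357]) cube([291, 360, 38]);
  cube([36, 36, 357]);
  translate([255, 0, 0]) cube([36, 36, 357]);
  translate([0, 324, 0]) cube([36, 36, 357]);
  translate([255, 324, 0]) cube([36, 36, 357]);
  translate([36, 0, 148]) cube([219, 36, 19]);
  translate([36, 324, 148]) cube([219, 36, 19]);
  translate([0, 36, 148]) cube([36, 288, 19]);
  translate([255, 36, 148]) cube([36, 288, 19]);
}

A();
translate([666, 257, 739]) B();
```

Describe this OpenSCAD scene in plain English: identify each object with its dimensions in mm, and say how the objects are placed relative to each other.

A is a rectangular dining table. The top is 1623×874×26 mm with its upper surface at z = 739 mm. It stands on four 46×46 mm square legs, each inset 40 mm from the nearest pair of top edges, running from the floor to the underside of the top. Four apron rails, 46 mm thick and 74 mm tall, run between adjacent legs with their top edges flush with the underside of the top and their outer faces flush with the legs' outer faces.

B is a simple wooden stool: a rectangular seat 291 mm (x) by 360 mm (y), 38 mm thick, top face at z = 395 mm, on four square legs, each 36×36 mm in cross-section. The legs rest on z = 0, each flush with a corner of the seat. Four stretchers, 36 mm wide and 19 mm tall, connect adjacent legs with their undersides at z = 148 mm, each running between the inner faces of the legs it joins and aligned with the legs' outer faces on the other axis.

The stool is on top of the table, centred.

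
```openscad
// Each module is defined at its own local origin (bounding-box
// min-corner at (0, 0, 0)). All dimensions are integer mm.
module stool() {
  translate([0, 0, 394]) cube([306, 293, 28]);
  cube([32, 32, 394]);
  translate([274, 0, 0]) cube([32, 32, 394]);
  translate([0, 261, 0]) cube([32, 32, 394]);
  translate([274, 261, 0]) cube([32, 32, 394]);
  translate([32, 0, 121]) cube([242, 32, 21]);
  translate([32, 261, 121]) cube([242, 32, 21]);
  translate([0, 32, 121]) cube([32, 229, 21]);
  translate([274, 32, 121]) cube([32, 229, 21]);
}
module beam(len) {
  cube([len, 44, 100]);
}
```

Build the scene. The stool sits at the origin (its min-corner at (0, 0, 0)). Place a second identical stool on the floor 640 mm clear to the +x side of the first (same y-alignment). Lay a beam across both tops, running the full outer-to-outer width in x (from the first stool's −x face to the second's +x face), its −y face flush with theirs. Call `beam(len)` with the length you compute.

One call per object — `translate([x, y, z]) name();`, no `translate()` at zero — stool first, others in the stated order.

stool();
translate([946, 0, 0]) stool();
translate([0, 0, 422]) beam(1252);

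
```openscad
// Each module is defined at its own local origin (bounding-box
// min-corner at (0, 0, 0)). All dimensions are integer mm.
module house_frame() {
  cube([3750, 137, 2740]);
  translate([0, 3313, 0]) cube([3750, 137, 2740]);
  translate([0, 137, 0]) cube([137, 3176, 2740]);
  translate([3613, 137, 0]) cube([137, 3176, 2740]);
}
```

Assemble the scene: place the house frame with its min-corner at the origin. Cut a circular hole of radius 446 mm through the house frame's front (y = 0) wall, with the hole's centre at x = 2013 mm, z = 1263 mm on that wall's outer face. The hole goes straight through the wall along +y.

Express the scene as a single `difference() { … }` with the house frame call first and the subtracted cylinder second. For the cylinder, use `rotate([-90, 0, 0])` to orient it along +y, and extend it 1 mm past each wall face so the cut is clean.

difference() {
  house_frame();
  translate([2013, -1, 1263]) rotate([-90, 0, 0]) cylinder(h = 139, r = 446);
}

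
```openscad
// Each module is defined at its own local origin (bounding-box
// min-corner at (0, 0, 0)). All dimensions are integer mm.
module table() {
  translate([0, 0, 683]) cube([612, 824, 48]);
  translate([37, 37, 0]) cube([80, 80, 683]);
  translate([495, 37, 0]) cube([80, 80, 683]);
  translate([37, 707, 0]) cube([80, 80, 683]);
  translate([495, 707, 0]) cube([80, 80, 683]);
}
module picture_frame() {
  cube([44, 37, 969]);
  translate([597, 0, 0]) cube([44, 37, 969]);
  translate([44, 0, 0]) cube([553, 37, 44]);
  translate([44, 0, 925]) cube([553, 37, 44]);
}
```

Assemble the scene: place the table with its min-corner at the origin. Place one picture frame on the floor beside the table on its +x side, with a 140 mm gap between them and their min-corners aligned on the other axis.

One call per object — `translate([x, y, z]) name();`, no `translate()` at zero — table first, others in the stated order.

table();
translate([752, 0, 0]) picture_frame();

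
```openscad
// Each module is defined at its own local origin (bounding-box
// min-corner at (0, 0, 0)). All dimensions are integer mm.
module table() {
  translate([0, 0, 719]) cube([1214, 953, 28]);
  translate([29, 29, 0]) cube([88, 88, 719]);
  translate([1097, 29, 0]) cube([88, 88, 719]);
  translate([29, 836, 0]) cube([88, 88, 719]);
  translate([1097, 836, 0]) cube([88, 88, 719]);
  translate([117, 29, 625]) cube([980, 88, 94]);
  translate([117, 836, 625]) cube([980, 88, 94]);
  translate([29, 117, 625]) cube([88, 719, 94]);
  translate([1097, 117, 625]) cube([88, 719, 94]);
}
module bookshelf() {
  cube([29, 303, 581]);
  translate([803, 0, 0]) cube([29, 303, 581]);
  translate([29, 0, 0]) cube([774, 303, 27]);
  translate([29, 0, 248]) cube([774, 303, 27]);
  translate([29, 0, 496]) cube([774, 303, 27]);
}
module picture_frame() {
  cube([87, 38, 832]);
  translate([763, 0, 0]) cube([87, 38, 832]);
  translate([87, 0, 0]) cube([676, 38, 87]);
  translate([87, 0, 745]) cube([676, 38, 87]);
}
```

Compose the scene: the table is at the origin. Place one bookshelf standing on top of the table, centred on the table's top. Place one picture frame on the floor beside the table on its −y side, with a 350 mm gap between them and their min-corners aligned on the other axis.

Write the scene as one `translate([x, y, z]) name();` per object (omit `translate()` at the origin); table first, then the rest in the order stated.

table();
translate([191, 325, 747]) bookshelf();
translate([0, -388, 0]) picture_frame();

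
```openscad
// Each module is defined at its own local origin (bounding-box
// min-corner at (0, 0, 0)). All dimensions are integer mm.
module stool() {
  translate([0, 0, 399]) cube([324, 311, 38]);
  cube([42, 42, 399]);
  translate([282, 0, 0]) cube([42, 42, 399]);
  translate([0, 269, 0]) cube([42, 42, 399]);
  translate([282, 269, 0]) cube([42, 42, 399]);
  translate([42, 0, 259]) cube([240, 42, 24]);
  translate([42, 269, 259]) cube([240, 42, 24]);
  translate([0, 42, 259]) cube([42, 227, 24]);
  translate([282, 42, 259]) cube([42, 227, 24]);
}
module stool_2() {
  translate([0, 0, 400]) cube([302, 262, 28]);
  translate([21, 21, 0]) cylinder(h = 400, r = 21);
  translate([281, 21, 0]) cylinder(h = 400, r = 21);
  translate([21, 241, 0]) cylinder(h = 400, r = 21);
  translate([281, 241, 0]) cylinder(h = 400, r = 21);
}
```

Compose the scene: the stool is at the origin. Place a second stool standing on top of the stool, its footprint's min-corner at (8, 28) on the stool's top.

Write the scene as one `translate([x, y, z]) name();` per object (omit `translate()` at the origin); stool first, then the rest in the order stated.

stool();
translate([8, 28, 437]) stool_2();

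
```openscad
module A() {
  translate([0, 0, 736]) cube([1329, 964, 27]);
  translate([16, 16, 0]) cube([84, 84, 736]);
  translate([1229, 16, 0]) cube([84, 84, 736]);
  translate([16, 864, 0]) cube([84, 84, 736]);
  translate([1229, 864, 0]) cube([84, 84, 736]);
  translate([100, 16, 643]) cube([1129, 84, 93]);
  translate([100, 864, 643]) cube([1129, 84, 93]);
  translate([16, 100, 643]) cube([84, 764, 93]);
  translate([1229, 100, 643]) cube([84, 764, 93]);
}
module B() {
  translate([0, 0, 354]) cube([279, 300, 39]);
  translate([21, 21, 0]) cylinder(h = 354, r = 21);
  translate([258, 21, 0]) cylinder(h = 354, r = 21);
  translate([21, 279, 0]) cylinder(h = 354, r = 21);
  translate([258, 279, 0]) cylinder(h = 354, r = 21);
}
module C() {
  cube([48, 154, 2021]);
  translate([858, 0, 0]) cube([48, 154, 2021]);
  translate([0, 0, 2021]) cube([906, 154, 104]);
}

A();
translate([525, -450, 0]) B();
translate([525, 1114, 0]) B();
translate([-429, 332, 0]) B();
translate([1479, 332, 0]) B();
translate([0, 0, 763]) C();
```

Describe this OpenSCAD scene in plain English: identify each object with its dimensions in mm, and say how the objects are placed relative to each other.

A is a rectangular dining table. The top is 1329×964×27 mm with its upper surface at z = 763 mm. It stands on four 84×84 mm square legs, each inset 16 mm from the nearest pair of top edges, running from the floor to the underside of the top. Four apron rails, 84 mm thick and 93 mm tall, run between adjacent legs with their top edges flush with the underside of the top and their outer faces flush with the legs' outer faces.

B is a simple wooden stool: a rectangular seat 279 mm (x) by 300 mm (y), 39 mm thick, top face at z = 393 mm, on four round legs, each 42 mm in diameter. The legs rest on z = 0, each leg's axis is inset half a diameter from the nearest pair of seat edges (so the leg's bounding box is flush with the corner).

C is a rectangular door frame: two vertical jambs of 48×154 mm section, 2021 mm tall, with a clear opening 810 mm wide between their inner faces. A header 104 mm tall and 154 mm deep lies on top of the jambs and spans the full outside width.

Four stools sit around the table at the −y, +y, −x, +x sides. The door frame is on top of the table.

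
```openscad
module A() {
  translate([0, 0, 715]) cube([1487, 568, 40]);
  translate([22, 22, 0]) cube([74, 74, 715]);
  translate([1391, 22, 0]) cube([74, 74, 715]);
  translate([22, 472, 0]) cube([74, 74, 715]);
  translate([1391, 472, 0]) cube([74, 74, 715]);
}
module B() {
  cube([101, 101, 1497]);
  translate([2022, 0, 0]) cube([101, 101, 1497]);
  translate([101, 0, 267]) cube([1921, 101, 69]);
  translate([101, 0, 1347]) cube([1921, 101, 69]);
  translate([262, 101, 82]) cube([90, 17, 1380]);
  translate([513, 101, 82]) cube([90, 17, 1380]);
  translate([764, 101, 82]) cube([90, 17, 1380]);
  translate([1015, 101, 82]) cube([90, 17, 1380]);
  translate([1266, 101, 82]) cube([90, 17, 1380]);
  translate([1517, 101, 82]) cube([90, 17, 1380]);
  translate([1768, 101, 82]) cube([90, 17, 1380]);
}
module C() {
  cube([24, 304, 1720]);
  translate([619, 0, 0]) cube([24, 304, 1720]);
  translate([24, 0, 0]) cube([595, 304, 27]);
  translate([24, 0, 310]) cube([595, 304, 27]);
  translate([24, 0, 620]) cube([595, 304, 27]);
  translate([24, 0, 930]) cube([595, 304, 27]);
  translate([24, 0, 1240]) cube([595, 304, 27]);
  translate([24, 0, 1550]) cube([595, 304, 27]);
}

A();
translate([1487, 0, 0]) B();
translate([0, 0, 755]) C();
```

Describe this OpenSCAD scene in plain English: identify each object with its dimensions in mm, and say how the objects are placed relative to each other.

A is a table with a 1487×568 mm rectangular top, 40 mm thick, top surface at z = 755 mm, supported by four 74×74 mm square legs, each inset 22 mm from the nearest pair of top edges, running from the floor.

B is a fence section. Two 101×101 mm posts, 1497 mm tall, stand on the floor with a clear span of 1921 mm between their inner faces. Two horizontal rails of 101×69 mm section span the gap between the posts with their undersides at z = 267 mm and z = 1347 mm, flush with the posts' −y face. 7 pickets, each 90 mm wide, 17 mm thick and 1380 mm tall, are fixed to the +y face of the rails with their bottoms at z = 82 mm, evenly spaced across the span with equal gaps (rounded down to the nearest mm) at the −x end and between each pair — any rounding remainder accumulates at the +x end.

C is an open bookshelf. Two side panels, each 24 mm thick, 304 mm deep and 1720 mm tall, stand 643 mm apart (outside-to-outside). Between them sit 6 shelves, each 27 mm thick and 304 mm deep, spanning the full gap between the sides. The bottom shelf rests on the floor (its underside at z = 0) and the clear gap between one shelf's top and the next shelf's underside is 283 mm.

The fence section is against the table's +x side, with their −y faces flush. The bookshelf is on top of the table.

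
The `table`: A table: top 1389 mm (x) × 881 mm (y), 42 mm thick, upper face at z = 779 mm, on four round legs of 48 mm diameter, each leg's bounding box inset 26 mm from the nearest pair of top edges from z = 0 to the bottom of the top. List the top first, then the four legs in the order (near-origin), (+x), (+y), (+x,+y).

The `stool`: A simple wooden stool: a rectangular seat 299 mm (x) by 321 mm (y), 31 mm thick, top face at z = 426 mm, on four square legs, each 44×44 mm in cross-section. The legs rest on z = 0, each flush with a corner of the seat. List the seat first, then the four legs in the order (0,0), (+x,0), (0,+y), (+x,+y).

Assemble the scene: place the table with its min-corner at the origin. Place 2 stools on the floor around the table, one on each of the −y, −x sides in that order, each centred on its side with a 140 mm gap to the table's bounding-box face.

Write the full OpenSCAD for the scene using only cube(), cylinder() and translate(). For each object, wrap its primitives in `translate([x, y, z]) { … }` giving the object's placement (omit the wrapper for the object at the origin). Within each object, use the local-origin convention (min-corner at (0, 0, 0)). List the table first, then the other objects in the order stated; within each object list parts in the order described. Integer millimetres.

translate([0, 0, 737]) cube([1389, 881, 42]);
translate([50, 50, 0]) cylinder(h = 737, r = 24);
translate([1339, 50, 0]) cylinder(h = 737, r = 24);
translate([50, 831, 0]) cylinder(h = 737, r = 24);
translate([1339, 831, 0]) cylinder(h = 737, r = 24);
translate([545, -461, 0]) {
  translate([0, 0, 395]) cube([299, 321, 31]);
  cube([44, 44, 395]);
  translate([255, 0, 0]) cube([44, 44, 395]);
  translate([0, 277, 0]) cube([44, 44, 395]);
  translate([255, 277, 0]) cube([44, 44, 395]);
}
translate([-439, 280, 0]) {
  translate([0, 0, 395]) cube([299, 321, 31]);
  cube([44, 44, 395]);
  translate([255, 0, 0]) cube([44, 44, 395]);
  translate([0, 277, 0]) cube([44, 44, 395]);
  translate([255, 277, 0]) cube([44, 44, 395]);
}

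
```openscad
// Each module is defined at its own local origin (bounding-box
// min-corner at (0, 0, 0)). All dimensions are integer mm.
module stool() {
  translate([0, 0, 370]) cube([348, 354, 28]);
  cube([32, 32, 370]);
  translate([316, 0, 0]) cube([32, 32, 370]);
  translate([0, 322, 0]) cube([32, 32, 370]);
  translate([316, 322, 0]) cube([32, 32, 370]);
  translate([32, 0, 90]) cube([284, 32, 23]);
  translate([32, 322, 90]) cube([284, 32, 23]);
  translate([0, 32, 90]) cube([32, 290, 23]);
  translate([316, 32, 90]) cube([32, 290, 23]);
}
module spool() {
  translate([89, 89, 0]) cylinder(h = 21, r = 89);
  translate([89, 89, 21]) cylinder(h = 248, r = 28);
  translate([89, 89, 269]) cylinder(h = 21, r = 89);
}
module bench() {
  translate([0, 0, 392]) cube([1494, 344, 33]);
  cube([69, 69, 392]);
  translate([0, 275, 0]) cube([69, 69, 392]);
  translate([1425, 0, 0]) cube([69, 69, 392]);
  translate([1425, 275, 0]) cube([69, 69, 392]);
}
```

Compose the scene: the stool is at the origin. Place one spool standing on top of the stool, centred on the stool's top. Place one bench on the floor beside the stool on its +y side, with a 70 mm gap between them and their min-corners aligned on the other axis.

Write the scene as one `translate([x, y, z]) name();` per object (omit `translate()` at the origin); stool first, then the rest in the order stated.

stool();
translate([85, 88, 398]) spool();
translate([0, 424, 0]) bench();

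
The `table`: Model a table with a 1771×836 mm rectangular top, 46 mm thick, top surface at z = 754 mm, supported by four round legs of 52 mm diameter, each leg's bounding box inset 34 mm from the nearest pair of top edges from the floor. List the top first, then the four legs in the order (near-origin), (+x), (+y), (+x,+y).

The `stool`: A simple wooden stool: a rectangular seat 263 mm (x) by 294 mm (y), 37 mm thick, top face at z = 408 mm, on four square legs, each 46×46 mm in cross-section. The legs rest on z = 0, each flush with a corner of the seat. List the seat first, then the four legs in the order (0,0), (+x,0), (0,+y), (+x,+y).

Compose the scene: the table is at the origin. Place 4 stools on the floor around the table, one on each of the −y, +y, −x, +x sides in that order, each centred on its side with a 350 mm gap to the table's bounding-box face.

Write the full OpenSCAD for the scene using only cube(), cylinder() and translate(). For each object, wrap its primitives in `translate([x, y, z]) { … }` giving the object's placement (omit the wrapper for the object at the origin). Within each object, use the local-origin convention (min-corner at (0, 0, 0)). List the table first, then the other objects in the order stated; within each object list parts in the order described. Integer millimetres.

translate([0, 0, 708]) cube([1771, 836, 46]);
translate([60, 60, 0]) cylinder(h = 708, r = 26);
translate([1711, 60, 0]) cylinder(h = 708, r = 26);
translate([60, 776, 0]) cylinder(h = 708, r = 26);
translate([1711, 776, 0]) cylinder(h = 708, r = 26);
translate([754, -644, 0]) {
  translate([0, 0, 371]) cube([263, 294, 37]);
  cube([46, 46, 371]);
  translate([217, 0, 0]) cube([46, 46, 371]);
  translate([0, 248, 0]) cube([46, 46, 371]);
  translate([217, 248, 0]) cube([46, 46, 371]);
}
translate([754, 1186, 0]) {
  translate([0, 0, 371]) cube([263, 294, 37]);
  cube([46, 46, 371]);
  translate([217, 0, 0]) cube([46, 46, 371]);
  translate([0, 248, 0]) cube([46, 46, 371]);
  translate([217, 248, 0]) cube([46, 46, 371]);
}
translate([-613, 271, 0]) {
  translate([0, 0, 371]) cube([263, 294, 37]);
  cube([46, 46, 371]);
  translate([217, 0, 0]) cube([46, 46, 371]);
  translate([0, 248, 0]) cube([46, 46, 371]);
  translate([217, 248, 0]) cube([46, 46, 371]);
}
translate([2121, 271, 0]) {
  translate([0, 0, 371]) cube([263, 294, 37]);
  cube([46, 46, 371]);
  translate([217, 0, 0]) cube([46, 46, 371]);
  translate([0, 248, 0]) cube([46, 46, 371]);
  translate([217, 248, 0]) cube([46, 46, 371]);
}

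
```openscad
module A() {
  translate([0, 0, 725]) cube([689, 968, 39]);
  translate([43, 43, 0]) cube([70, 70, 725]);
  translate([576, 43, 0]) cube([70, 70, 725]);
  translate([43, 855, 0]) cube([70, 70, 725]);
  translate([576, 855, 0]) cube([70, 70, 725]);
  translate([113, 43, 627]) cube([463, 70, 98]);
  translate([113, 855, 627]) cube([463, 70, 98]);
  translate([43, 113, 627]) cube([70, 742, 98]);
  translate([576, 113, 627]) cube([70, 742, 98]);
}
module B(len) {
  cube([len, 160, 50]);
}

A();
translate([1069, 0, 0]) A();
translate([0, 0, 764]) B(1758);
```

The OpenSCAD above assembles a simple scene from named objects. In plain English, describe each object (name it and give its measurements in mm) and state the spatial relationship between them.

A is a table with a 689×968 mm rectangular top, 39 mm thick, top surface at z = 764 mm, supported by four 70×70 mm square legs, each inset 43 mm from the nearest pair of top edges, running from the floor. Four apron rails, 70 mm thick and 98 mm tall, run between adjacent legs with their top edges flush with the underside of the top and their outer faces flush with the legs' outer faces.

B is a rectangular beam 1758 mm long (x), 160 mm deep (y), 50 mm thick (z).

The beam spans the tops of two tables placed 380 mm apart, resting at z = 764 mm.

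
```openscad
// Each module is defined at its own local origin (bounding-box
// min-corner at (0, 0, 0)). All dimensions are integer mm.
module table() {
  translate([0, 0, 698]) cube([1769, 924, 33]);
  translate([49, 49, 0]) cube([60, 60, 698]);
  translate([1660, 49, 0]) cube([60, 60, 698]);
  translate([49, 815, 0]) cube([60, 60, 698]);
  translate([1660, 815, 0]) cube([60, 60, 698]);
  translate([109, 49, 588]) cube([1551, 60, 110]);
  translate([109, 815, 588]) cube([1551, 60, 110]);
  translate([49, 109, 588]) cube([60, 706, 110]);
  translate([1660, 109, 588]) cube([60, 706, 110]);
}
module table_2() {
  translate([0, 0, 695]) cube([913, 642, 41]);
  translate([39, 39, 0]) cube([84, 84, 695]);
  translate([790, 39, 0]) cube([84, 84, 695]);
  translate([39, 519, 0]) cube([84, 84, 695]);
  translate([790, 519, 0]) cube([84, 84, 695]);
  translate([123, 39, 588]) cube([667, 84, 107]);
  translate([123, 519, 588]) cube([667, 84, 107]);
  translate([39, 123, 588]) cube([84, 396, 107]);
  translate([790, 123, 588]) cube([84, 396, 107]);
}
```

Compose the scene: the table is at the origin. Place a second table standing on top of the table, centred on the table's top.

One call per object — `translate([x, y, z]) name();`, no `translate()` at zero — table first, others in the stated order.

table();
translate([428, 141, 731]) table_2();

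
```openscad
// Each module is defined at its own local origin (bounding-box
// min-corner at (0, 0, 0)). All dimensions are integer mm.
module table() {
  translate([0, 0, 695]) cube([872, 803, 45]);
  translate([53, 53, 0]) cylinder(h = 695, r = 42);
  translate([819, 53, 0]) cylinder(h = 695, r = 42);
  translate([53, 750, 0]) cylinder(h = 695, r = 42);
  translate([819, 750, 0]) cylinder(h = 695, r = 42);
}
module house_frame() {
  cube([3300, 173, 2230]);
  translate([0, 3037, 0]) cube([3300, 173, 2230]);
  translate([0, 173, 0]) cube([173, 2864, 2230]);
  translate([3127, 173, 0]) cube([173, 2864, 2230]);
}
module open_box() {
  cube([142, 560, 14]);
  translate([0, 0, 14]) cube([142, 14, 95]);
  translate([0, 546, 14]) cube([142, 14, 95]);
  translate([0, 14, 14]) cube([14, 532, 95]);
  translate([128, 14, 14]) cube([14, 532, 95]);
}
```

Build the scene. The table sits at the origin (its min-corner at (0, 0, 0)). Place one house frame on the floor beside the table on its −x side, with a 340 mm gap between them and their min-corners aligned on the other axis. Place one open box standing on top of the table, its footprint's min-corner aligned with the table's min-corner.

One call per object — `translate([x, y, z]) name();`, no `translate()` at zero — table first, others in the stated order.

table();
translate([-3640, 0, 0]) house_frame();
translate([0, 0, 740]) open_box();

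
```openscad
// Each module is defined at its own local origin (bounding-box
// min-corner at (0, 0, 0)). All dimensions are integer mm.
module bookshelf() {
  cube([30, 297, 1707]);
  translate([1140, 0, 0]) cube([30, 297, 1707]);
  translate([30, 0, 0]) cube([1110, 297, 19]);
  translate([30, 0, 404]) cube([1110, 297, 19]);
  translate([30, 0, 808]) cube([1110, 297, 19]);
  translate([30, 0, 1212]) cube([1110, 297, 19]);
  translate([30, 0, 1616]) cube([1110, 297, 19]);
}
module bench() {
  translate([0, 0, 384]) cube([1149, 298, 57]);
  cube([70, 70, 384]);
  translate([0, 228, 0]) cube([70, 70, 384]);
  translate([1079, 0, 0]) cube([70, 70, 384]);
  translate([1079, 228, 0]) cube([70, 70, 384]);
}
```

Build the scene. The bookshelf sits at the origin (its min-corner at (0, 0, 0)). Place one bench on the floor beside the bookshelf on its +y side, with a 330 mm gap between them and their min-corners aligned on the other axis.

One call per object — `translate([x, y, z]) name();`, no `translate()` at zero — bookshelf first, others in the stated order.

bookshelf();
translate([0, 627, 0]) bench();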